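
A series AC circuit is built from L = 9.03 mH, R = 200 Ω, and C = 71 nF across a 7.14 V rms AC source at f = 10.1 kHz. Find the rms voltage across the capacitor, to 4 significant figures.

3.922 V

ω = 2πf = 63460 rad/s
X_L = ωL = 573.0 Ω
X_C = 1/(ωC) = 221.9 Ω
Net reactance X = X_L − X_C = 351.1 Ω
Z = 200.0 + j351.1 Ω
|Z| = √(200.0² + 351.1²) = 404.1 Ω
I = V/|Z| = 17.67 mA
V_C = I·|Z_C| = 0.01767 × 221.9 = 3.922 V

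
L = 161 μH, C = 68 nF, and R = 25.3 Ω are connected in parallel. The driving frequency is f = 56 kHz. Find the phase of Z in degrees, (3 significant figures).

ω = 2πf = 351900 rad/s
X_L = ωL = 56.6 Ω
X_C = 1/(ωC) = 41.8 Ω
Parallel: admittances add. Y = 1/R + 1/(jωL) + jωC
Y = (0.0395 + j0.00627) S
|Y| = 0.0400 S → |Z| = 1/|Y| = 25.0 Ω, ∠Z = −∠Y = -9.02°

-9.02°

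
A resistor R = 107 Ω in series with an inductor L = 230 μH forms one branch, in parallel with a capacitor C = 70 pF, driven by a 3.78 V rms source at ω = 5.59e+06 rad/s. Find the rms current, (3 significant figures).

X_L = ωL = 1290 Ω
X_C = 1/(ωC) = 2560 Ω
Branch 1 (R+jX_L): Z₁ = 107 + j1290 Ω, |Z₁| = 1290 Ω
Branch 2 (−jX_C): Z₂ = −j2560 Ω
Parallel: Z = Z₁Z₂/(Z₁+Z₂), |Z| = 2590 Ω, ∠Z = 80.4°
I = V/|Z| = 3.78/2590 = 1.46 mA

1.46 mA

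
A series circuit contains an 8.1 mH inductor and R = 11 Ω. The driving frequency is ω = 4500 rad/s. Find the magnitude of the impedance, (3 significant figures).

X_L = ωL = 36.4 Ω
Z = 11.0 + j36.4 Ω
|Z| = √(11.0² + 36.4²) = 38.1 Ω

38.1 Ω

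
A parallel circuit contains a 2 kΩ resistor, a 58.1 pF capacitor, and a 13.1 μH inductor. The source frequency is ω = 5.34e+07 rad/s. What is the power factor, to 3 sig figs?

0.286

X_L = ωL = 700 Ω
X_C = 1/(ωC) = 322 Ω
Parallel: admittances add. Y = 1/R + 1/(jωL) + jωC
Y = (0.000500 + j0.00167) S
|Y| = 0.00175 S → |Z| = 1/|Y| = 573 Ω, ∠Z = −∠Y = -73.4°
cos φ = cos(-73.4°) = 0.286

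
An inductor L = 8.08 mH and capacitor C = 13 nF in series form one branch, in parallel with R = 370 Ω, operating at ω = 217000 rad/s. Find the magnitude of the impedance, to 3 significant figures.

X_L = ωL = 1750 Ω
X_C = 1/(ωC) = 354 Ω
Branch 1: Z₁ = R = 370 Ω
Branch 2 (series LC): Z₂ = j(X_L − X_C) = j1400 Ω
Parallel: Z = Z₁Z₂/(Z₁+Z₂), |Z| = 358 Ω, ∠Z = 14.8°

358 Ω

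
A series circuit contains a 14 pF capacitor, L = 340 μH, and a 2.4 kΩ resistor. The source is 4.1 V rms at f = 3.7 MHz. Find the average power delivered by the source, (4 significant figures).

1.386 mW

ω = 2πf = 2.325e+07 rad/s
X_L = ωL = 7904 Ω
X_C = 1/(ωC) = 3072 Ω
Net reactance X = X_L − X_C = 4832 Ω
Z = 2400 + j4832 Ω
|Z| = √(2400² + 4832²) = 5395 Ω
∠Z = arctan(4832/2400) = 63.59°
I = V/|Z| = 760.0 μA
P = VI cos φ = 4.1 × 0.0007600 × cos(63.59°) = 1.386 mW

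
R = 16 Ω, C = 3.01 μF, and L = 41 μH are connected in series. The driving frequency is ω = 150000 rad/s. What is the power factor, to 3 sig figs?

X_L = ωL = 6.15 Ω
X_C = 1/(ωC) = 2.21 Ω
Net reactance X = X_L − X_C = 3.94 Ω
Z = 16.0 + j3.94 Ω
|Z| = √(16.0² + 3.94²) = 16.5 Ω
∠Z = arctan(3.94/16.0) = 13.8°
cos φ = cos(13.8°) = 0.971

0.971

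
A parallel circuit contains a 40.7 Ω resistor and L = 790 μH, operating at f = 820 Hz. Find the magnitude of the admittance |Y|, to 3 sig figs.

ω = 2πf = 5152 rad/s
X_L = ωL = 4.07 Ω
Parallel: admittances add. Y = 1/R + 1/(jωL)
Y = (0.0246 − j0.246) S
|Y| = 0.247 S → |Z| = 1/|Y| = 4.05 Ω, ∠Z = −∠Y = 84.3°

247 mS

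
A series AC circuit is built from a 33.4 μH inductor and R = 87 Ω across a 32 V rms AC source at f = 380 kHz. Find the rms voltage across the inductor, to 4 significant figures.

21.62 V

ω = 2πf = 2.388e+06 rad/s
X_L = ωL = 79.75 Ω
Z = 87.00 + j79.75 Ω
|Z| = √(87.00² + 79.75²) = 118.0 Ω
I = V/|Z| = 271.1 mA
V_L = I·|Z_L| = 0.2711 × 79.75 = 21.62 V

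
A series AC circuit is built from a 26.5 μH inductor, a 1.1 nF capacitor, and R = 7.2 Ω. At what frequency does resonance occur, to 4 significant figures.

ω₀ = 1/√(LC) = 1/√(2.65e-05 × 1.1e-09) = 5.857e+06 rad/s
f₀ = ω₀/(2π) = 932.2 kHz

932.2 kHz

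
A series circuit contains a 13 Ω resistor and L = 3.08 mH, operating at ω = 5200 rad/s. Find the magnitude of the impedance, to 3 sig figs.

X_L = ωL = 16.0 Ω
Z = 13.0 + j16.0 Ω
|Z| = √(13.0² + 16.0²) = 20.6 Ω

20.6 Ω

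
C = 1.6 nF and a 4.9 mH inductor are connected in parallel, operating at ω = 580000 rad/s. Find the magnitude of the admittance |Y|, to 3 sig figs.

576 μS

X_L = ωL = 2840 Ω
X_C = 1/(ωC) = 1080 Ω
Parallel: admittances add. Y = 1/(jωL) + jωC
Y = (0 + j0.000576) S
|Y| = 0.000576 S → |Z| = 1/|Y| = 1740 Ω, ∠Z = −∠Y = -90.0°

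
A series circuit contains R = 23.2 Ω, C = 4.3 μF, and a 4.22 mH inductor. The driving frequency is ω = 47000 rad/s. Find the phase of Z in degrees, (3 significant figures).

83.2°

X_L = ωL = 198 Ω
X_C = 1/(ωC) = 4.95 Ω
Net reactance X = X_L − X_C = 193 Ω
Z = 23.2 + j193 Ω
|Z| = √(23.2² + 193²) = 195 Ω
∠Z = arctan(193/23.2) = 83.2°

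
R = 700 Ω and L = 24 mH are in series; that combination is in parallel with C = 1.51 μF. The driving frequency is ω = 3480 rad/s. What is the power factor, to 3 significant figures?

0.267

X_L = ωL = 83.5 Ω
X_C = 1/(ωC) = 190 Ω
Branch 1 (R+jX_L): Z₁ = 700 + j83.5 Ω, |Z₁| = 705 Ω
Branch 2 (−jX_C): Z₂ = −j190 Ω
Parallel: Z = Z₁Z₂/(Z₁+Z₂), |Z| = 189 Ω, ∠Z = -74.5°
cos φ = cos(-74.5°) = 0.267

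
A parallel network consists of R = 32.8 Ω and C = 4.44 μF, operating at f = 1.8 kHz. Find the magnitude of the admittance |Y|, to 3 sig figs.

ω = 2πf = 11310 rad/s
X_C = 1/(ωC) = 19.9 Ω
Parallel: admittances add. Y = 1/R + jωC
Y = (0.0305 + j0.0502) S
|Y| = 0.0587 S → |Z| = 1/|Y| = 17.0 Ω, ∠Z = −∠Y = -58.7°

58.7 mS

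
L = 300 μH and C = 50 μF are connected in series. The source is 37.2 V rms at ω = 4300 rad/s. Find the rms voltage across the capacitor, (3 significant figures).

X_L = ωL = 1.29 Ω
X_C = 1/(ωC) = 4.65 Ω
Net reactance X = X_L − X_C = -3.36 Ω
Z = − j3.36 Ω
|Z| = √(0² + 3.36²) = 3.36 Ω
I = V/|Z| = 11.1 A
V_C = I·|Z_C| = 11.1 × 4.65 = 51.5 V

51.5 V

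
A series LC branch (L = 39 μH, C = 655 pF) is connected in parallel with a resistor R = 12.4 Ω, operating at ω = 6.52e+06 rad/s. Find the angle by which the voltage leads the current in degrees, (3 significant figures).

X_L = ωL = 254 Ω
X_C = 1/(ωC) = 234 Ω
Branch 1: Z₁ = R = 12.4 Ω
Branch 2 (series LC): Z₂ = j(X_L − X_C) = j20.1 Ω
Parallel: Z = Z₁Z₂/(Z₁+Z₂), |Z| = 10.6 Ω, ∠Z = 31.6°

31.6°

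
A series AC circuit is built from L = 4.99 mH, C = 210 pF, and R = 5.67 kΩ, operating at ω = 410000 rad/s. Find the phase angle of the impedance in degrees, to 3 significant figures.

X_L = ωL = 2050 Ω
X_C = 1/(ωC) = 11600 Ω
Net reactance X = X_L − X_C = -9570 Ω
Z = 5670 − j9570 Ω
|Z| = √(5670² + 9570²) = 11100 Ω
∠Z = arctan(-9570/5670) = -59.4°

-59.4°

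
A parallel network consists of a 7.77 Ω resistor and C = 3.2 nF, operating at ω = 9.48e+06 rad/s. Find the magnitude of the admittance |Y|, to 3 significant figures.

132 mS

X_C = 1/(ωC) = 33.0 Ω
Parallel: admittances add. Y = 1/R + jωC
Y = (0.129 + j0.0303) S
|Y| = 0.132 S → |Z| = 1/|Y| = 7.56 Ω, ∠Z = −∠Y = -13.3°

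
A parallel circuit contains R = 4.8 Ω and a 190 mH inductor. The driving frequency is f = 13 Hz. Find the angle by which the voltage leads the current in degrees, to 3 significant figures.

ω = 2πf = 81.68 rad/s
X_L = ωL = 15.5 Ω
Parallel: admittances add. Y = 1/R + 1/(jωL)
Y = (0.208 − j0.0644) S
|Y| = 0.218 S → |Z| = 1/|Y| = 4.59 Ω, ∠Z = −∠Y = 17.2°

17.2°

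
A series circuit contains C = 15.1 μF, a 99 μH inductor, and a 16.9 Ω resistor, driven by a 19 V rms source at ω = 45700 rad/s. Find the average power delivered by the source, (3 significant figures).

X_L = ωL = 4.52 Ω
X_C = 1/(ωC) = 1.45 Ω
Net reactance X = X_L − X_C = 3.08 Ω
Z = 16.9 + j3.08 Ω
|Z| = √(16.9² + 3.08²) = 17.2 Ω
∠Z = arctan(3.08/16.9) = 10.3°
I = V/|Z| = 1.11 A
P = VI cos φ = 19 × 1.11 × cos(10.3°) = 20.7 W

20.7 W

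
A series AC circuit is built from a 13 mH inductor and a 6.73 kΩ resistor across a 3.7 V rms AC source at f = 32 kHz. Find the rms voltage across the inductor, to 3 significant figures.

1.34 V

ω = 2πf = 201100 rad/s
X_L = ωL = 2610 Ω
Z = 6730 + j2610 Ω
|Z| = √(6730² + 2610²) = 7220 Ω
I = V/|Z| = 512 μA
V_L = I·|Z_L| = 0.000512 × 2610 = 1.34 V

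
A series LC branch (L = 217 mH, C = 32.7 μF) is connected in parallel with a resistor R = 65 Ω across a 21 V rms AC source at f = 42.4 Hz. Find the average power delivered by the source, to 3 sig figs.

ω = 2πf = 266.4 rad/s
X_L = ωL = 57.8 Ω
X_C = 1/(ωC) = 115 Ω
Branch 1: Z₁ = R = 65.0 Ω
Branch 2 (series LC): Z₂ = j(X_L − X_C) = −j57.0 Ω
Parallel: Z = Z₁Z₂/(Z₁+Z₂), |Z| = 42.8 Ω, ∠Z = -48.8°
I = V/|Z| = 490 mA
P = VI cos φ = 21 × 0.490 × cos(-48.8°) = 6.78 W

6.78 W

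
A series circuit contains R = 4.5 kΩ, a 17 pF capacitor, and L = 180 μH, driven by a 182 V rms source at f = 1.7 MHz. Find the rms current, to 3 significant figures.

ω = 2πf = 1.068e+07 rad/s
X_L = ωL = 1920 Ω
X_C = 1/(ωC) = 5510 Ω
Net reactance X = X_L − X_C = -3580 Ω
Z = 4500 − j3580 Ω
|Z| = √(4500² + 3580²) = 5750 Ω
I = V/|Z| = 182/5750 = 31.6 mA

31.6 mA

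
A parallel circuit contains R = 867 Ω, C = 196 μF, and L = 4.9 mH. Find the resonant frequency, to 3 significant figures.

162 Hz

ω₀ = 1/√(LC) = 1/√(0.0049 × 0.000196) = 1020 rad/s
f₀ = ω₀/(2π) = 162 Hz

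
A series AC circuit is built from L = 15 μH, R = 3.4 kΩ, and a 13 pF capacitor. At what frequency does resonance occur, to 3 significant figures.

ω₀ = 1/√(LC) = 1/√(1.5e-05 × 1.3e-11) = 7.161e+07 rad/s
f₀ = ω₀/(2π) = 11.4 MHz

11.4 MHz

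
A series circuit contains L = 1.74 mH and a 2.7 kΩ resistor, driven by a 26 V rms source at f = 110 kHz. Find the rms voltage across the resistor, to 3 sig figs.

23.8 V

ω = 2πf = 691200 rad/s
X_L = ωL = 1200 Ω
Z = 2700 + j1200 Ω
|Z| = √(2700² + 1200²) = 2960 Ω
I = V/|Z| = 8.80 mA
V_R = I·|Z_R| = 0.00880 × 2700 = 23.8 V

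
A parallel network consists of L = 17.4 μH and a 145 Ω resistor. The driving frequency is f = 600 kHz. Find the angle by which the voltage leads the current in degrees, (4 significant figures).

65.66°

ω = 2πf = 3.77e+06 rad/s
X_L = ωL = 65.60 Ω
Parallel: admittances add. Y = 1/R + 1/(jωL)
Y = (0.006897 − j0.01524) S
|Y| = 0.01673 S → |Z| = 1/|Y| = 59.77 Ω, ∠Z = −∠Y = 65.66°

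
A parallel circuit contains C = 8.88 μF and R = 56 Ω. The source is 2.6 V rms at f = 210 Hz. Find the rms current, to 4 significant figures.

55.53 mA

ω = 2πf = 1319 rad/s
X_C = 1/(ωC) = 85.35 Ω
Parallel: admittances add. Y = 1/R + jωC
Y = (0.01786 + j0.01172) S
|Y| = 0.02136 S → |Z| = 1/|Y| = 46.82 Ω, ∠Z = −∠Y = -33.27°
I = V/|Z| = 2.6/46.82 = 55.53 mA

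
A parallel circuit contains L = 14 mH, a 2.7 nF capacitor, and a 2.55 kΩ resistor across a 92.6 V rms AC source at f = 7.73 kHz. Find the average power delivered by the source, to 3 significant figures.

3.36 W

ω = 2πf = 48570 rad/s
X_L = ωL = 680 Ω
X_C = 1/(ωC) = 7630 Ω
Parallel: admittances add. Y = 1/R + 1/(jωL) + jωC
Y = (0.000392 − j0.00134) S
|Y| = 0.00140 S → |Z| = 1/|Y| = 716 Ω, ∠Z = −∠Y = 73.7°
I = V/|Z| = 129 mA
P = VI cos φ = 92.6 × 0.129 × cos(73.7°) = 3.36 W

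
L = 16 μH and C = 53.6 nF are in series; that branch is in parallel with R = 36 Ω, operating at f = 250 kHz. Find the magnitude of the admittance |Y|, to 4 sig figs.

80.39 mS

ω = 2πf = 1.571e+06 rad/s
X_L = ωL = 25.13 Ω
X_C = 1/(ωC) = 11.88 Ω
Branch 1: Z₁ = R = 36.00 Ω
Branch 2 (series LC): Z₂ = j(X_L − X_C) = j13.26 Ω
Parallel: Z = Z₁Z₂/(Z₁+Z₂), |Z| = 12.44 Ω, ∠Z = 69.79°
|Y| = 1/|Z| = 80.39 mS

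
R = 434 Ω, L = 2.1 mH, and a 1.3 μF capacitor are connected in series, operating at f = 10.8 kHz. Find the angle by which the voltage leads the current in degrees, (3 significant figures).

ω = 2πf = 67860 rad/s
X_L = ωL = 143 Ω
X_C = 1/(ωC) = 11.3 Ω
Net reactance X = X_L − X_C = 131 Ω
Z = 434 + j131 Ω
|Z| = √(434² + 131²) = 453 Ω
∠Z = arctan(131/434) = 16.8°

16.8°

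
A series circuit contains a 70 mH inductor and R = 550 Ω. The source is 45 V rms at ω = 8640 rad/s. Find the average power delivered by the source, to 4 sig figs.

X_L = ωL = 604.8 Ω
Z = 550.0 + j604.8 Ω
|Z| = √(550.0² + 604.8²) = 817.5 Ω
∠Z = arctan(604.8/550.0) = 47.72°
I = V/|Z| = 55.05 mA
P = VI cos φ = 45 × 0.05505 × cos(47.72°) = 1.667 W

1.667 W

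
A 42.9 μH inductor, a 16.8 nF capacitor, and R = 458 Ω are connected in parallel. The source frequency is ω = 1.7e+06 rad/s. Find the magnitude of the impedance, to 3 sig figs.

66.6 Ω

X_L = ωL = 72.9 Ω
X_C = 1/(ωC) = 35.0 Ω
Parallel: admittances add. Y = 1/R + 1/(jωL) + jωC
Y = (0.00218 + j0.0148) S
|Y| = 0.0150 S → |Z| = 1/|Y| = 66.6 Ω, ∠Z = −∠Y = -81.6°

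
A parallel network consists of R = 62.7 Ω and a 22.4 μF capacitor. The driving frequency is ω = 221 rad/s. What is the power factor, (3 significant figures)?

0.955

X_C = 1/(ωC) = 202 Ω
Parallel: admittances add. Y = 1/R + jωC
Y = (0.0159 + j0.00495) S
|Y| = 0.0167 S → |Z| = 1/|Y| = 59.9 Ω, ∠Z = −∠Y = -17.2°
cos φ = cos(-17.2°) = 0.955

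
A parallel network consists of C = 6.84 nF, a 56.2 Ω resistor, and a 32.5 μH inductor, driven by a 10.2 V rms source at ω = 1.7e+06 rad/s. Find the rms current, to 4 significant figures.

193.1 mA

X_L = ωL = 55.25 Ω
X_C = 1/(ωC) = 86.00 Ω
Parallel: admittances add. Y = 1/R + 1/(jωL) + jωC
Y = (0.01779 − j0.006472) S
|Y| = 0.01893 S → |Z| = 1/|Y| = 52.82 Ω, ∠Z = −∠Y = 19.99°
I = V/|Z| = 10.2/52.82 = 193.1 mA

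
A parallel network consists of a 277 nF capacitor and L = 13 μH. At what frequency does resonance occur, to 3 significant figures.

83.9 kHz

ω₀ = 1/√(LC) = 1/√(1.3e-05 × 2.77e-07) = 527000 rad/s
f₀ = ω₀/(2π) = 83.9 kHz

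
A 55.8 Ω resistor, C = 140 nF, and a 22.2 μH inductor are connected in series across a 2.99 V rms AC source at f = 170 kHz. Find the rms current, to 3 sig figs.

ω = 2πf = 1.068e+06 rad/s
X_L = ωL = 23.7 Ω
X_C = 1/(ωC) = 6.69 Ω
Net reactance X = X_L − X_C = 17.0 Ω
Z = 55.8 + j17.0 Ω
|Z| = √(55.8² + 17.0²) = 58.3 Ω
I = V/|Z| = 2.99/58.3 = 51.3 mA

51.3 mA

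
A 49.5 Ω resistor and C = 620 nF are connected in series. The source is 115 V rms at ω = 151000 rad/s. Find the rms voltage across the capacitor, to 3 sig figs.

24.3 V

X_C = 1/(ωC) = 10.7 Ω
Z = 49.5 − j10.7 Ω
|Z| = √(49.5² + 10.7²) = 50.6 Ω
I = V/|Z| = 2.27 A
V_C = I·|Z_C| = 2.27 × 10.7 = 24.3 V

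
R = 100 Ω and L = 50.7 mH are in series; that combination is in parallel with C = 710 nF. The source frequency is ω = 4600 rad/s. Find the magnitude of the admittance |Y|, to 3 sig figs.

1.59 mS

X_L = ωL = 233 Ω
X_C = 1/(ωC) = 306 Ω
Branch 1 (R+jX_L): Z₁ = 100 + j233 Ω, |Z₁| = 254 Ω
Branch 2 (−jX_C): Z₂ = −j306 Ω
Parallel: Z = Z₁Z₂/(Z₁+Z₂), |Z| = 628 Ω, ∠Z = 12.9°
|Y| = 1/|Z| = 1.59 mS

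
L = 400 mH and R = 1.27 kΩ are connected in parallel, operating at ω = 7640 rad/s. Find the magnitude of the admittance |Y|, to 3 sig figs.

X_L = ωL = 3060 Ω
Parallel: admittances add. Y = 1/R + 1/(jωL)
Y = (0.000787 − j0.000327) S
|Y| = 0.000853 S → |Z| = 1/|Y| = 1170 Ω, ∠Z = −∠Y = 22.6°

853 μS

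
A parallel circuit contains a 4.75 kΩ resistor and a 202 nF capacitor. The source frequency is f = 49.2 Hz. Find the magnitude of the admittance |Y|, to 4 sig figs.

219.6 μS

ω = 2πf = 309.1 rad/s
X_C = 1/(ωC) = 16010 Ω
Parallel: admittances add. Y = 1/R + jωC
Y = (0.0002105 + j6.244e-05) S
|Y| = 0.0002196 S → |Z| = 1/|Y| = 4554 Ω, ∠Z = −∠Y = -16.52°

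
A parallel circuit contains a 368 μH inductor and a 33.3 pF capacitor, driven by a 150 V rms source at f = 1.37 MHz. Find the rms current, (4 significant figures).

4.356 mA

ω = 2πf = 8.608e+06 rad/s
X_L = ωL = 3168 Ω
X_C = 1/(ωC) = 3489 Ω
Parallel: admittances add. Y = 1/(jωL) + jωC
Y = (0 − j2.904e-05) S
|Y| = 2.904e-05 S → |Z| = 1/|Y| = 34440 Ω, ∠Z = −∠Y = 90.00°
I = V/|Z| = 150/34440 = 4.356 mA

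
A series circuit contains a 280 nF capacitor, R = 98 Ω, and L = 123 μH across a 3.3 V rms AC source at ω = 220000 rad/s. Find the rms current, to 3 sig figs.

X_L = ωL = 27.1 Ω
X_C = 1/(ωC) = 16.2 Ω
Net reactance X = X_L − X_C = 10.8 Ω
Z = 98.0 + j10.8 Ω
|Z| = √(98.0² + 10.8²) = 98.6 Ω
I = V/|Z| = 3.3/98.6 = 33.5 mA

33.5 mA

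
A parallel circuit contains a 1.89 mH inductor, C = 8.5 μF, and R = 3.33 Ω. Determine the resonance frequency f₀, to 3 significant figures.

ω₀ = 1/√(LC) = 1/√(0.00189 × 8.5e-06) = 7890 rad/s
f₀ = ω₀/(2π) = 1.26 kHz

1.26 kHz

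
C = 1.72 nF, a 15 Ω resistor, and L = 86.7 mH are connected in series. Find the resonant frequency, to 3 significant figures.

ω₀ = 1/√(LC) = 1/√(0.0867 × 1.72e-09) = 81890 rad/s
f₀ = ω₀/(2π) = 13.0 kHz

13.0 kHz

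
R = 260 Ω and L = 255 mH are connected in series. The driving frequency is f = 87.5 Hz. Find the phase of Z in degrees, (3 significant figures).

ω = 2πf = 549.8 rad/s
X_L = ωL = 140 Ω
Z = 260 + j140 Ω
|Z| = √(260² + 140²) = 295 Ω
∠Z = arctan(140/260) = 28.3°

28.3°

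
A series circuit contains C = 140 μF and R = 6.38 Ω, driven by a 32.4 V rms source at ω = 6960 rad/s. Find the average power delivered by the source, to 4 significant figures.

160.4 W

X_C = 1/(ωC) = 1.026 Ω
Z = 6.380 − j1.026 Ω
|Z| = √(6.380² + 1.026²) = 6.462 Ω
∠Z = arctan(-1.026/6.380) = -9.138°
I = V/|Z| = 5.014 A
P = VI cos φ = 32.4 × 5.014 × cos(-9.138°) = 160.4 W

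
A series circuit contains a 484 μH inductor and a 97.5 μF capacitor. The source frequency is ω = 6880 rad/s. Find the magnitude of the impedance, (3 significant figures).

X_L = ωL = 3.33 Ω
X_C = 1/(ωC) = 1.49 Ω
Net reactance X = X_L − X_C = 1.84 Ω
Z = j1.84 Ω
|Z| = √(0² + 1.84²) = 1.84 Ω

1.84 Ω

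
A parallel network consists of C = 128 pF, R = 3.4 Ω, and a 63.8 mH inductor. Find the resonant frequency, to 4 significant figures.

55.69 kHz

ω₀ = 1/√(LC) = 1/√(0.0638 × 1.28e-10) = 349900 rad/s
f₀ = ω₀/(2π) = 55.69 kHz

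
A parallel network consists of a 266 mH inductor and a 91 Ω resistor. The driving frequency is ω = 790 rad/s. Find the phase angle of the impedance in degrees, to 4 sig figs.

23.41°

X_L = ωL = 210.1 Ω
Parallel: admittances add. Y = 1/R + 1/(jωL)
Y = (0.01099 − j0.004759) S
|Y| = 0.01198 S → |Z| = 1/|Y| = 83.51 Ω, ∠Z = −∠Y = 23.41°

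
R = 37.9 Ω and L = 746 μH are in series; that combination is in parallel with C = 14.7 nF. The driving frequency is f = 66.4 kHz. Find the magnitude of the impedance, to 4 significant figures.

ω = 2πf = 417200 rad/s
X_L = ωL = 311.2 Ω
X_C = 1/(ωC) = 163.1 Ω
Branch 1 (R+jX_L): Z₁ = 37.90 + j311.2 Ω, |Z₁| = 313.5 Ω
Branch 2 (−jX_C): Z₂ = −j163.1 Ω
Parallel: Z = Z₁Z₂/(Z₁+Z₂), |Z| = 334.3 Ω, ∠Z = -82.60°

334.3 Ω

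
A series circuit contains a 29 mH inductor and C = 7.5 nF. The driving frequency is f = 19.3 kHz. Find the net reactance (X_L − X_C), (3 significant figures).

ω = 2πf = 121300 rad/s
X_L = ωL = 3520 Ω
X_C = 1/(ωC) = 1100 Ω
X = 3520 − 1100 = 2420 Ω

2420 Ω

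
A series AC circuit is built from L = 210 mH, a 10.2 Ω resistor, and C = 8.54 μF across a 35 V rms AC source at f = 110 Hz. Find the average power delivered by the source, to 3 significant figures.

ω = 2πf = 691.2 rad/s
X_L = ωL = 145 Ω
X_C = 1/(ωC) = 169 Ω
Net reactance X = X_L − X_C = -24.3 Ω
Z = 10.2 − j24.3 Ω
|Z| = √(10.2² + 24.3²) = 26.3 Ω
∠Z = arctan(-24.3/10.2) = -67.2°
I = V/|Z| = 1.33 A
P = VI cos φ = 35 × 1.33 × cos(-67.2°) = 18.0 W

18.0 W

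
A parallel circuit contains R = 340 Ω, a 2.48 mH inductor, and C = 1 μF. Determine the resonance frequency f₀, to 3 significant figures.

ω₀ = 1/√(LC) = 1/√(0.00248 × 1e-06) = 20080 rad/s
f₀ = ω₀/(2π) = 3.20 kHz

3.20 kHz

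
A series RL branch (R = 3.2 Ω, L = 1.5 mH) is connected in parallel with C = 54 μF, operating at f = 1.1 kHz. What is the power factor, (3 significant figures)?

ω = 2πf = 6912 rad/s
X_L = ωL = 10.4 Ω
X_C = 1/(ωC) = 2.68 Ω
Branch 1 (R+jX_L): Z₁ = 3.20 + j10.4 Ω, |Z₁| = 10.8 Ω
Branch 2 (−jX_C): Z₂ = −j2.68 Ω
Parallel: Z = Z₁Z₂/(Z₁+Z₂), |Z| = 3.49 Ω, ∠Z = -84.6°
cos φ = cos(-84.6°) = 0.0949

0.0949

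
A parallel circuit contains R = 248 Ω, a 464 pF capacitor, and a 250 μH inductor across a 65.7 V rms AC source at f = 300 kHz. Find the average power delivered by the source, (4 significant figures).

ω = 2πf = 1.885e+06 rad/s
X_L = ωL = 471.2 Ω
X_C = 1/(ωC) = 1143 Ω
Parallel: admittances add. Y = 1/R + 1/(jωL) + jωC
Y = (0.004032 − j0.001247) S
|Y| = 0.004221 S → |Z| = 1/|Y| = 236.9 Ω, ∠Z = −∠Y = 17.19°
I = V/|Z| = 277.3 mA
P = VI cos φ = 65.7 × 0.2773 × cos(17.19°) = 17.41 W

17.41 W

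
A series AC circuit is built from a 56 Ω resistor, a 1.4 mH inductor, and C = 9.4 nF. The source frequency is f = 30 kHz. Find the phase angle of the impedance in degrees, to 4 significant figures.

-79.44°

ω = 2πf = 188500 rad/s
X_L = ωL = 263.9 Ω
X_C = 1/(ωC) = 564.4 Ω
Net reactance X = X_L − X_C = -300.5 Ω
Z = 56.00 − j300.5 Ω
|Z| = √(56.00² + 300.5²) = 305.7 Ω
∠Z = arctan(-300.5/56.00) = -79.44°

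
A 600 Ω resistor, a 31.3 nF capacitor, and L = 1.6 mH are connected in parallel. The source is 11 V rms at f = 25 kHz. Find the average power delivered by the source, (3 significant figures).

202 mW

ω = 2πf = 157100 rad/s
X_L = ωL = 251 Ω
X_C = 1/(ωC) = 203 Ω
Parallel: admittances add. Y = 1/R + 1/(jωL) + jωC
Y = (0.00167 + j0.000938) S
|Y| = 0.00191 S → |Z| = 1/|Y| = 523 Ω, ∠Z = −∠Y = -29.4°
I = V/|Z| = 21.0 mA
P = VI cos φ = 11 × 0.0210 × cos(-29.4°) = 202 mW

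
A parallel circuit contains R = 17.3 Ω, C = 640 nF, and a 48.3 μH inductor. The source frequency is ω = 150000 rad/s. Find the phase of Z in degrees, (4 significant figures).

X_L = ωL = 7.245 Ω
X_C = 1/(ωC) = 10.42 Ω
Parallel: admittances add. Y = 1/R + 1/(jωL) + jωC
Y = (0.05780 − j0.04203) S
|Y| = 0.07147 S → |Z| = 1/|Y| = 13.99 Ω, ∠Z = −∠Y = 36.02°

36.02°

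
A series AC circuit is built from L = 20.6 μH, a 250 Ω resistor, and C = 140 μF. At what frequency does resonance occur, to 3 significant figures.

ω₀ = 1/√(LC) = 1/√(2.06e-05 × 0.00014) = 18620 rad/s
f₀ = ω₀/(2π) = 2.96 kHz

2.96 kHz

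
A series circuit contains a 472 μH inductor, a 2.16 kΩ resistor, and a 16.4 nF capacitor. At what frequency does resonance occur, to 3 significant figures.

ω₀ = 1/√(LC) = 1/√(0.000472 × 1.64e-08) = 359400 rad/s
f₀ = ω₀/(2π) = 57.2 kHz

57.2 kHz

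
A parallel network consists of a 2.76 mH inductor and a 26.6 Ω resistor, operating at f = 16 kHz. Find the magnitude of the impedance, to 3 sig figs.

ω = 2πf = 100500 rad/s
X_L = ωL = 277 Ω
Parallel: admittances add. Y = 1/R + 1/(jωL)
Y = (0.0376 − j0.00360) S
|Y| = 0.0378 S → |Z| = 1/|Y| = 26.5 Ω, ∠Z = −∠Y = 5.48°

26.5 Ω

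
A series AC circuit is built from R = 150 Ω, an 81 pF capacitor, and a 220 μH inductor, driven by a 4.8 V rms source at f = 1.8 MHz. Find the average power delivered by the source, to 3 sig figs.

1.75 mW

ω = 2πf = 1.131e+07 rad/s
X_L = ωL = 2490 Ω
X_C = 1/(ωC) = 1090 Ω
Net reactance X = X_L − X_C = 1400 Ω
Z = 150 + j1400 Ω
|Z| = √(150² + 1400²) = 1400 Ω
∠Z = arctan(1400/150) = 83.9°
I = V/|Z| = 3.42 mA
P = VI cos φ = 4.8 × 0.00342 × cos(83.9°) = 1.75 mW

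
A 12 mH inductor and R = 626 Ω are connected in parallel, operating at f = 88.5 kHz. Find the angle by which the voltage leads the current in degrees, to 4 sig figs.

5.359°

ω = 2πf = 556100 rad/s
X_L = ωL = 6673 Ω
Parallel: admittances add. Y = 1/R + 1/(jωL)
Y = (0.001597 − j0.0001499) S
|Y| = 0.001604 S → |Z| = 1/|Y| = 623.3 Ω, ∠Z = −∠Y = 5.359°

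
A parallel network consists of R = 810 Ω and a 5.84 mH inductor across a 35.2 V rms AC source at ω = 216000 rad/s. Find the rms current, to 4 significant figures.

X_L = ωL = 1261 Ω
Parallel: admittances add. Y = 1/R + 1/(jωL)
Y = (0.001235 − j0.0007927) S
|Y| = 0.001467 S → |Z| = 1/|Y| = 681.6 Ω, ∠Z = −∠Y = 32.71°
I = V/|Z| = 35.2/681.6 = 51.64 mA

51.64 mA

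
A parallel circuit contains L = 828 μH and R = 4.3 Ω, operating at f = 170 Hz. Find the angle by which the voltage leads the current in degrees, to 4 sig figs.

ω = 2πf = 1068 rad/s
X_L = ωL = 0.8844 Ω
Parallel: admittances add. Y = 1/R + 1/(jωL)
Y = (0.2326 − j1.131) S
|Y| = 1.154 S → |Z| = 1/|Y| = 0.8663 Ω, ∠Z = −∠Y = 78.38°

78.38°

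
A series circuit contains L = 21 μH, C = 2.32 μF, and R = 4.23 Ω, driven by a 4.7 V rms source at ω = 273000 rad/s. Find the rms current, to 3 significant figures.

793 mA

X_L = ωL = 5.73 Ω
X_C = 1/(ωC) = 1.58 Ω
Net reactance X = X_L − X_C = 4.15 Ω
Z = 4.23 + j4.15 Ω
|Z| = √(4.23² + 4.15²) = 5.93 Ω
I = V/|Z| = 4.7/5.93 = 793 mA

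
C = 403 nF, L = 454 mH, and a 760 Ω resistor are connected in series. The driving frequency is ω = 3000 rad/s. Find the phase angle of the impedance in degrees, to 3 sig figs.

35.1°

X_L = ωL = 1360 Ω
X_C = 1/(ωC) = 827 Ω
Net reactance X = X_L − X_C = 535 Ω
Z = 760 + j535 Ω
|Z| = √(760² + 535²) = 929 Ω
∠Z = arctan(535/760) = 35.1°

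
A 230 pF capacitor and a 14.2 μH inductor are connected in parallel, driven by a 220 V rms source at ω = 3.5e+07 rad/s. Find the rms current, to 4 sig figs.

1.328 A

X_L = ωL = 497.0 Ω
X_C = 1/(ωC) = 124.2 Ω
Parallel: admittances add. Y = 1/(jωL) + jωC
Y = (0 + j0.006038) S
|Y| = 0.006038 S → |Z| = 1/|Y| = 165.6 Ω, ∠Z = −∠Y = -90.00°
I = V/|Z| = 220/165.6 = 1.328 A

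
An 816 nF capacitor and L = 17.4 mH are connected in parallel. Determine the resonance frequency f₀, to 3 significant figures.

1.34 kHz

ω₀ = 1/√(LC) = 1/√(0.0174 × 8.16e-07) = 8392 rad/s
f₀ = ω₀/(2π) = 1.34 kHz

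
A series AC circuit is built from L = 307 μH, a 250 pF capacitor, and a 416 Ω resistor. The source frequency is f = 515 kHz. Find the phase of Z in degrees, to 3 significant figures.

-30.3°

ω = 2πf = 3.236e+06 rad/s
X_L = ωL = 993 Ω
X_C = 1/(ωC) = 1240 Ω
Net reactance X = X_L − X_C = -243 Ω
Z = 416 − j243 Ω
|Z| = √(416² + 243²) = 482 Ω
∠Z = arctan(-243/416) = -30.3°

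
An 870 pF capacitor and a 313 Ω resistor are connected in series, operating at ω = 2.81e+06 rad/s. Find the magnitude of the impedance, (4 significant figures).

515.1 Ω

X_C = 1/(ωC) = 409.0 Ω
Z = 313.0 − j409.0 Ω
|Z| = √(313.0² + 409.0²) = 515.1 Ω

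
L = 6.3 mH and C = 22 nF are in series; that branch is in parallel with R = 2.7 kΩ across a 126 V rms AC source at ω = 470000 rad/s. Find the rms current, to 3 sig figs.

X_L = ωL = 2960 Ω
X_C = 1/(ωC) = 96.7 Ω
Branch 1: Z₁ = R = 2700 Ω
Branch 2 (series LC): Z₂ = j(X_L − X_C) = j2860 Ω
Parallel: Z = Z₁Z₂/(Z₁+Z₂), |Z| = 1960 Ω, ∠Z = 43.3°
I = V/|Z| = 126/1960 = 64.1 mA

64.1 mA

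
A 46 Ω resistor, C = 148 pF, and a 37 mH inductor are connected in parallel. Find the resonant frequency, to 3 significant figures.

ω₀ = 1/√(LC) = 1/√(0.037 × 1.48e-10) = 427300 rad/s
f₀ = ω₀/(2π) = 68.0 kHz

68.0 kHz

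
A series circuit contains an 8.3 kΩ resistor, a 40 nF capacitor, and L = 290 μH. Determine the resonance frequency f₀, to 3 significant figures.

ω₀ = 1/√(LC) = 1/√(0.00029 × 4e-08) = 293600 rad/s
f₀ = ω₀/(2π) = 46.7 kHz

46.7 kHz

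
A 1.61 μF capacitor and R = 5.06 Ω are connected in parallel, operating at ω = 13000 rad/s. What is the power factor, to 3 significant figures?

0.994

X_C = 1/(ωC) = 47.8 Ω
Parallel: admittances add. Y = 1/R + jωC
Y = (0.198 + j0.0209) S
|Y| = 0.199 S → |Z| = 1/|Y| = 5.03 Ω, ∠Z = −∠Y = -6.05°
cos φ = cos(-6.05°) = 0.994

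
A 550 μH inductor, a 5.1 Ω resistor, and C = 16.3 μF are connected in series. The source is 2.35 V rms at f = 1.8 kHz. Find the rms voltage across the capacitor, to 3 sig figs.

ω = 2πf = 11310 rad/s
X_L = ωL = 6.22 Ω
X_C = 1/(ωC) = 5.42 Ω
Net reactance X = X_L − X_C = 0.796 Ω
Z = 5.10 + j0.796 Ω
|Z| = √(5.10² + 0.796²) = 5.16 Ω
I = V/|Z| = 455 mA
V_C = I·|Z_C| = 0.455 × 5.42 = 2.47 V

2.47 V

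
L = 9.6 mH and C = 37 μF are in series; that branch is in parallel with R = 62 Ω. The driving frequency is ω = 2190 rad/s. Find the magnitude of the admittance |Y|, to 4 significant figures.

X_L = ωL = 21.02 Ω
X_C = 1/(ωC) = 12.34 Ω
Branch 1: Z₁ = R = 62.00 Ω
Branch 2 (series LC): Z₂ = j(X_L − X_C) = j8.683 Ω
Parallel: Z = Z₁Z₂/(Z₁+Z₂), |Z| = 8.599 Ω, ∠Z = 82.03°
|Y| = 1/|Z| = 116.3 mS

116.3 mS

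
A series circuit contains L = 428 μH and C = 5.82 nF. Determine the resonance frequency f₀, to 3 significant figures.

ω₀ = 1/√(LC) = 1/√(0.000428 × 5.82e-09) = 633600 rad/s
f₀ = ω₀/(2π) = 101 kHz

101 kHz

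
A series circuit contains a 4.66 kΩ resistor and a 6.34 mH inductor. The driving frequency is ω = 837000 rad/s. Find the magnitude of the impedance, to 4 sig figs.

7062 Ω

X_L = ωL = 5307 Ω
Z = 4660 + j5307 Ω
|Z| = √(4660² + 5307²) = 7062 Ω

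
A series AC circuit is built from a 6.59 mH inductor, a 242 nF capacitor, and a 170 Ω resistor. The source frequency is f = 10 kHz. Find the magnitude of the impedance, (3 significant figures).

ω = 2πf = 62830 rad/s
X_L = ωL = 414 Ω
X_C = 1/(ωC) = 65.8 Ω
Net reactance X = X_L − X_C = 348 Ω
Z = 170 + j348 Ω
|Z| = √(170² + 348²) = 388 Ω

388 Ω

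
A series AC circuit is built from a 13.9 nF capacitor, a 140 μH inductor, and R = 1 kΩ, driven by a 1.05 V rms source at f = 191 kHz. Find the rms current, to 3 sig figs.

1.04 mA

ω = 2πf = 1.2e+06 rad/s
X_L = ωL = 168 Ω
X_C = 1/(ωC) = 59.9 Ω
Net reactance X = X_L − X_C = 108 Ω
Z = 1000 + j108 Ω
|Z| = √(1000² + 108²) = 1010 Ω
I = V/|Z| = 1.05/1010 = 1.04 mA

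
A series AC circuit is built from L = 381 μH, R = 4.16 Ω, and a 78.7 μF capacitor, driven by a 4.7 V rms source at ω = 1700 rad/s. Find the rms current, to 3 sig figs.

588 mA

X_L = ωL = 0.648 Ω
X_C = 1/(ωC) = 7.47 Ω
Net reactance X = X_L − X_C = -6.83 Ω
Z = 4.16 − j6.83 Ω
|Z| = √(4.16² + 6.83²) = 7.99 Ω
I = V/|Z| = 4.7/7.99 = 588 mA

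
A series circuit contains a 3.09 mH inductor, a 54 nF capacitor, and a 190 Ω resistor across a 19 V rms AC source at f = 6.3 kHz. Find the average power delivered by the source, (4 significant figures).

ω = 2πf = 39580 rad/s
X_L = ωL = 122.3 Ω
X_C = 1/(ωC) = 467.8 Ω
Net reactance X = X_L − X_C = -345.5 Ω
Z = 190.0 − j345.5 Ω
|Z| = √(190.0² + 345.5²) = 394.3 Ω
∠Z = arctan(-345.5/190.0) = -61.19°
I = V/|Z| = 48.19 mA
P = VI cos φ = 19 × 0.04819 × cos(-61.19°) = 441.2 mW

441.2 mW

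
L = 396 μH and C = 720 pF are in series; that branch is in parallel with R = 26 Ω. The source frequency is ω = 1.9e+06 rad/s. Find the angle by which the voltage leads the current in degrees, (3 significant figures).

X_L = ωL = 752 Ω
X_C = 1/(ωC) = 731 Ω
Branch 1: Z₁ = R = 26.0 Ω
Branch 2 (series LC): Z₂ = j(X_L − X_C) = j21.4 Ω
Parallel: Z = Z₁Z₂/(Z₁+Z₂), |Z| = 16.5 Ω, ∠Z = 50.5°

50.5°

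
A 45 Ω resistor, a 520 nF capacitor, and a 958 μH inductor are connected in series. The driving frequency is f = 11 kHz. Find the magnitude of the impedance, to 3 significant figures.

ω = 2πf = 69120 rad/s
X_L = ωL = 66.2 Ω
X_C = 1/(ωC) = 27.8 Ω
Net reactance X = X_L − X_C = 38.4 Ω
Z = 45.0 + j38.4 Ω
|Z| = √(45.0² + 38.4²) = 59.1 Ω

59.1 Ω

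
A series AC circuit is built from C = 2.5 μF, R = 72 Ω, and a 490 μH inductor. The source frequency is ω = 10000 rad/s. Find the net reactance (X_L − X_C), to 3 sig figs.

X_L = ωL = 4.90 Ω
X_C = 1/(ωC) = 40.0 Ω
X = 4.90 − 40.0 = -35.1 Ω

-35.1 Ω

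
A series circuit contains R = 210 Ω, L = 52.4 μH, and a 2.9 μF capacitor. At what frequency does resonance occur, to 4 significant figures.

ω₀ = 1/√(LC) = 1/√(5.24e-05 × 2.9e-06) = 81120 rad/s
f₀ = ω₀/(2π) = 12.91 kHz

12.91 kHz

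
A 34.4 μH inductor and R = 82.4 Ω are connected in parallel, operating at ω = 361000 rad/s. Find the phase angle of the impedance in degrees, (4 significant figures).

X_L = ωL = 12.42 Ω
Parallel: admittances add. Y = 1/R + 1/(jωL)
Y = (0.01214 − j0.08053) S
|Y| = 0.08144 S → |Z| = 1/|Y| = 12.28 Ω, ∠Z = −∠Y = 81.43°

81.43°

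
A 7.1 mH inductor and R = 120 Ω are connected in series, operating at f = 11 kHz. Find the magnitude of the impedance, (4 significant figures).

ω = 2πf = 69120 rad/s
X_L = ωL = 490.7 Ω
Z = 120.0 + j490.7 Ω
|Z| = √(120.0² + 490.7²) = 505.2 Ω

505.2 Ω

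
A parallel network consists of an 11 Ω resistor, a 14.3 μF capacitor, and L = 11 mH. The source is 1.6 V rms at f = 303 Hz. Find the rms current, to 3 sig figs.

149 mA

ω = 2πf = 1904 rad/s
X_L = ωL = 20.9 Ω
X_C = 1/(ωC) = 36.7 Ω
Parallel: admittances add. Y = 1/R + 1/(jωL) + jωC
Y = (0.0909 − j0.0205) S
|Y| = 0.0932 S → |Z| = 1/|Y| = 10.7 Ω, ∠Z = −∠Y = 12.7°
I = V/|Z| = 1.6/10.7 = 149 mA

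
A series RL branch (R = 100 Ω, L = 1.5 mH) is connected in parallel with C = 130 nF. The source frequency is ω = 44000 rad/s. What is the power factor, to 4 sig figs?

0.9873

X_L = ωL = 66.00 Ω
X_C = 1/(ωC) = 174.8 Ω
Branch 1 (R+jX_L): Z₁ = 100.0 + j66.00 Ω, |Z₁| = 119.8 Ω
Branch 2 (−jX_C): Z₂ = −j174.8 Ω
Parallel: Z = Z₁Z₂/(Z₁+Z₂), |Z| = 141.7 Ω, ∠Z = -9.155°
cos φ = cos(-9.155°) = 0.9873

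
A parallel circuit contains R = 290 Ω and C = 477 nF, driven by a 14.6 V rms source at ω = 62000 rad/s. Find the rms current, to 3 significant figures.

X_C = 1/(ωC) = 33.8 Ω
Parallel: admittances add. Y = 1/R + jωC
Y = (0.00345 + j0.0296) S
|Y| = 0.0298 S → |Z| = 1/|Y| = 33.6 Ω, ∠Z = −∠Y = -83.3°
I = V/|Z| = 14.6/33.6 = 435 mA

435 mA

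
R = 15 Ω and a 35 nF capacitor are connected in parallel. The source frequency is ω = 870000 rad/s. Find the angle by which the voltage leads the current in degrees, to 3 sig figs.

X_C = 1/(ωC) = 32.8 Ω
Parallel: admittances add. Y = 1/R + jωC
Y = (0.0667 + j0.0305) S
|Y| = 0.0733 S → |Z| = 1/|Y| = 13.6 Ω, ∠Z = −∠Y = -24.5°

-24.5°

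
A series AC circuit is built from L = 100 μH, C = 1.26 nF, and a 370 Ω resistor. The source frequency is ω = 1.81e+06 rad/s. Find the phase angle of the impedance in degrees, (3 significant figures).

-34.8°

X_L = ωL = 181 Ω
X_C = 1/(ωC) = 438 Ω
Net reactance X = X_L − X_C = -257 Ω
Z = 370 − j257 Ω
|Z| = √(370² + 257²) = 451 Ω
∠Z = arctan(-257/370) = -34.8°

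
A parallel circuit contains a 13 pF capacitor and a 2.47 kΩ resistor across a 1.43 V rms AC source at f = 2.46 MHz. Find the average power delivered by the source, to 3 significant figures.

ω = 2πf = 1.546e+07 rad/s
X_C = 1/(ωC) = 4980 Ω
Parallel: admittances add. Y = 1/R + jωC
Y = (0.000405 + j0.000201) S
|Y| = 0.000452 S → |Z| = 1/|Y| = 2210 Ω, ∠Z = −∠Y = -26.4°
I = V/|Z| = 646 μA
P = VI cos φ = 1.43 × 0.000646 × cos(-26.4°) = 828 μW

828 μW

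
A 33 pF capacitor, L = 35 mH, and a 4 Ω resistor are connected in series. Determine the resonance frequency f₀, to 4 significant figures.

148.1 kHz

ω₀ = 1/√(LC) = 1/√(0.035 × 3.3e-11) = 930500 rad/s
f₀ = ω₀/(2π) = 148.1 kHz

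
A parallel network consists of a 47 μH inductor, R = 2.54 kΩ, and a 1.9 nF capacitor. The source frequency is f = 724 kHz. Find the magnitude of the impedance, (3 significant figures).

ω = 2πf = 4.549e+06 rad/s
X_L = ωL = 214 Ω
X_C = 1/(ωC) = 116 Ω
Parallel: admittances add. Y = 1/R + 1/(jωL) + jωC
Y = (0.000394 + j0.00397) S
|Y| = 0.00399 S → |Z| = 1/|Y| = 251 Ω, ∠Z = −∠Y = -84.3°

251 Ω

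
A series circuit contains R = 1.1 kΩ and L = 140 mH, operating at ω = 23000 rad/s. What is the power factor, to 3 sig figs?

X_L = ωL = 3220 Ω
Z = 1100 + j3220 Ω
|Z| = √(1100² + 3220²) = 3400 Ω
∠Z = arctan(3220/1100) = 71.1°
cos φ = cos(71.1°) = 0.323

0.323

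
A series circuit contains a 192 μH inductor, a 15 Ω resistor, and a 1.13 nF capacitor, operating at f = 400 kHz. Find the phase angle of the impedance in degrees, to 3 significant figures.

83.4°

ω = 2πf = 2.513e+06 rad/s
X_L = ωL = 483 Ω
X_C = 1/(ωC) = 352 Ω
Net reactance X = X_L − X_C = 130 Ω
Z = 15.0 + j130 Ω
|Z| = √(15.0² + 130²) = 131 Ω
∠Z = arctan(130/15.0) = 83.4°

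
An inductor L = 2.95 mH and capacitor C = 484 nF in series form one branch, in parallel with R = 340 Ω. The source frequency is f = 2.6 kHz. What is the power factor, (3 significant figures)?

ω = 2πf = 16340 rad/s
X_L = ωL = 48.2 Ω
X_C = 1/(ωC) = 126 Ω
Branch 1: Z₁ = R = 340 Ω
Branch 2 (series LC): Z₂ = j(X_L − X_C) = −j78.3 Ω
Parallel: Z = Z₁Z₂/(Z₁+Z₂), |Z| = 76.3 Ω, ∠Z = -77.0°
cos φ = cos(-77.0°) = 0.224

0.224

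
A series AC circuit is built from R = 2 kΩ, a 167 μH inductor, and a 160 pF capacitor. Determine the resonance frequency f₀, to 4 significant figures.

973.6 kHz

ω₀ = 1/√(LC) = 1/√(0.000167 × 1.6e-10) = 6.118e+06 rad/s
f₀ = ω₀/(2π) = 973.6 kHz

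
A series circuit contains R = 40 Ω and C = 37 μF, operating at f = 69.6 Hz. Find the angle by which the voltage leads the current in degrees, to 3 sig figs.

-57.1°

ω = 2πf = 437.3 rad/s
X_C = 1/(ωC) = 61.8 Ω
Z = 40.0 − j61.8 Ω
|Z| = √(40.0² + 61.8²) = 73.6 Ω
∠Z = arctan(-61.8/40.0) = -57.1°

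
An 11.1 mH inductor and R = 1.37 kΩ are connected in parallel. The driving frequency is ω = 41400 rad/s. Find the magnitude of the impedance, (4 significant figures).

435.7 Ω

X_L = ωL = 459.5 Ω
Parallel: admittances add. Y = 1/R + 1/(jωL)
Y = (0.0007299 − j0.002176) S
|Y| = 0.002295 S → |Z| = 1/|Y| = 435.7 Ω, ∠Z = −∠Y = 71.46°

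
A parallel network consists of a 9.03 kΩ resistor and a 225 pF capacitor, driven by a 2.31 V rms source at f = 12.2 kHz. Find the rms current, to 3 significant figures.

ω = 2πf = 76650 rad/s
X_C = 1/(ωC) = 58000 Ω
Parallel: admittances add. Y = 1/R + jωC
Y = (0.000111 + j1.72e-05) S
|Y| = 0.000112 S → |Z| = 1/|Y| = 8920 Ω, ∠Z = −∠Y = -8.85°
I = V/|Z| = 2.31/8920 = 259 μA

259 μA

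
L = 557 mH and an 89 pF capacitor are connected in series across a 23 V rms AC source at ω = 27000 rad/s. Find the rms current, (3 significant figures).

X_L = ωL = 15000 Ω
X_C = 1/(ωC) = 416000 Ω
Net reactance X = X_L − X_C = -401000 Ω
Z = − j401000 Ω
|Z| = √(0² + 401000²) = 401000 Ω
I = V/|Z| = 23/401000 = 57.3 μA

57.3 μA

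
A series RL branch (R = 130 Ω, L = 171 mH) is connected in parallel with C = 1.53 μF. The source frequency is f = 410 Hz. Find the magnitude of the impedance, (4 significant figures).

ω = 2πf = 2576 rad/s
X_L = ωL = 440.5 Ω
X_C = 1/(ωC) = 253.7 Ω
Branch 1 (R+jX_L): Z₁ = 130.0 + j440.5 Ω, |Z₁| = 459.3 Ω
Branch 2 (−jX_C): Z₂ = −j253.7 Ω
Parallel: Z = Z₁Z₂/(Z₁+Z₂), |Z| = 512.0 Ω, ∠Z = -71.61°

512.0 Ω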